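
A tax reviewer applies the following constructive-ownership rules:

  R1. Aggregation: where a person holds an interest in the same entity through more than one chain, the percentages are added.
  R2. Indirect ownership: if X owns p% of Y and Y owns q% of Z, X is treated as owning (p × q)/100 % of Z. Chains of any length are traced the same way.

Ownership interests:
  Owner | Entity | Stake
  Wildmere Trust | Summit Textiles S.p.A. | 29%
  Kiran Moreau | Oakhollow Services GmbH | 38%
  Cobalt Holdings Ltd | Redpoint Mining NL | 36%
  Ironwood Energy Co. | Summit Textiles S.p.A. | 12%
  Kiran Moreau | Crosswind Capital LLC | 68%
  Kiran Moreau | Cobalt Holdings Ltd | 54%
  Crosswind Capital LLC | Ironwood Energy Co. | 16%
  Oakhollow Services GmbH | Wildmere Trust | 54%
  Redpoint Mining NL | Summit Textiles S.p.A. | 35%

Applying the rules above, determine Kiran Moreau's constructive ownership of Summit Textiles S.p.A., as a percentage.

14.0604%

Chain via Cobalt Holdings Ltd → Redpoint Mining NL (R2): 54% × 36% × 35% = 6.804% of Summit Textiles S.p.A.
Chain via Crosswind Capital LLC → Ironwood Energy Co. (R2): 68% × 16% × 12% = 1.3056% of Summit Textiles S.p.A.
Chain via Oakhollow Services GmbH → Wildmere Trust (R2): 38% × 54% × 29% = 5.9508% of Summit Textiles S.p.A.
Aggregating (R1): 6.804% + 1.3056% + 5.9508% = 14.0604%.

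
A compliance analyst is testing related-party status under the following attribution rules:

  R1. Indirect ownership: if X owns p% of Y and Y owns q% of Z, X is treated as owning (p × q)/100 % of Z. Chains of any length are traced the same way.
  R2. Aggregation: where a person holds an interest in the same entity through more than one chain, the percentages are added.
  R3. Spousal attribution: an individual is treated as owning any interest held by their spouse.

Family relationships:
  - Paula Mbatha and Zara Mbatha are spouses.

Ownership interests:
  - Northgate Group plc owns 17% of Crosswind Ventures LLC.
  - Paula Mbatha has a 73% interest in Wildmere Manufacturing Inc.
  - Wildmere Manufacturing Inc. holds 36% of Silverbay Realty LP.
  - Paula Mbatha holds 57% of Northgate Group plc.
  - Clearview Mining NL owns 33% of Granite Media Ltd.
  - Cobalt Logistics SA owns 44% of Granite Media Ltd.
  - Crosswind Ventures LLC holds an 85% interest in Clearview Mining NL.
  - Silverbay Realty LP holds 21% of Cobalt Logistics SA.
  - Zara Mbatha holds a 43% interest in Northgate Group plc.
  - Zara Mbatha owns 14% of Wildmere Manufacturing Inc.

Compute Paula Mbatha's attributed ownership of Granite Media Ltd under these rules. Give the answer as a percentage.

By spousal attribution (R3), Paula Mbatha is treated as also owning Zara Mbatha's interest in Wildmere Manufacturing Inc, giving 73% + 14% = 87%.
By spousal attribution (R3), Paula Mbatha is treated as also owning Zara Mbatha's interest in Northgate Group plc, giving 57% + 43% = 100%.
Chain via Wildmere Manufacturing Inc. → Silverbay Realty LP → Cobalt Logistics SA (R1): 87% × 36% × 21% × 44% = 2.893968% of Granite Media Ltd.
Chain via Northgate Group plc → Crosswind Ventures LLC → Clearview Mining NL (R1): 100% × 17% × 85% × 33% = 4.7685% of Granite Media Ltd.
Aggregating (R2): 2.893968% + 4.7685% = 7.662468%.

7.662468%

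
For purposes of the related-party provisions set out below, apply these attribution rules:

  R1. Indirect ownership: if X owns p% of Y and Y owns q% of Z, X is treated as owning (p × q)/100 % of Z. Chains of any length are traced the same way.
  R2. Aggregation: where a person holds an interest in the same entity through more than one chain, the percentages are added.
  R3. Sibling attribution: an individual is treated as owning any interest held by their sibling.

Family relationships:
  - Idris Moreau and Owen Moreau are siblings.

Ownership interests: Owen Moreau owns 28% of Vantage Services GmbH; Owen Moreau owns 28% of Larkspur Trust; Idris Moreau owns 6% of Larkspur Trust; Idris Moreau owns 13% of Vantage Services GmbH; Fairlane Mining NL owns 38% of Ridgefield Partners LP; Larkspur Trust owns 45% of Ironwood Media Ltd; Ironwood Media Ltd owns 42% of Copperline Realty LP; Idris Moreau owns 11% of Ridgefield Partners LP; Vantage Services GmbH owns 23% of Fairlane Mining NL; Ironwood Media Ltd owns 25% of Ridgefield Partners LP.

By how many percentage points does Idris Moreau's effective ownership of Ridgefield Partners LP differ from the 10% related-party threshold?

By sibling attribution (R3), Idris Moreau is treated as also owning Owen Moreau's interest in Larkspur Trust, giving 6% + 28% = 34%.
By sibling attribution (R3), Idris Moreau is treated as also owning Owen Moreau's interest in Vantage Services GmbH, giving 13% + 28% = 41%.
Chain via Larkspur Trust → Ironwood Media Ltd (R1): 34% × 45% × 25% = 3.825% of Ridgefield Partners LP.
Chain via Vantage Services GmbH → Fairlane Mining NL (R1): 41% × 23% × 38% = 3.5834% of Ridgefield Partners LP.
Direct interest in Ridgefield Partners LP: 11%.
Aggregating (R2): 3.825% + 3.5834% + 11% = 18.4084%.
18.4084% exceeds the 10% threshold by 8.4084 percentage points.

8.4084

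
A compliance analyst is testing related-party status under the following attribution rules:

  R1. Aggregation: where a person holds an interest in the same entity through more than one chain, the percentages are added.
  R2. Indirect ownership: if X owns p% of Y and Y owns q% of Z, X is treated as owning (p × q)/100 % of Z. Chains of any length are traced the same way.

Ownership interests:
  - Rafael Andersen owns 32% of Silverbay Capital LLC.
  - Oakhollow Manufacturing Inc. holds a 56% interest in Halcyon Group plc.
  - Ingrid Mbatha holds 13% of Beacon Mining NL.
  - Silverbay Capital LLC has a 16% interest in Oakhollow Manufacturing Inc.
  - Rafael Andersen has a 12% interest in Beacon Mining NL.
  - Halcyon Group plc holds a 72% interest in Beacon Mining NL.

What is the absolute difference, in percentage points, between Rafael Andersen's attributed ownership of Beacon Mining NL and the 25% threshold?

Chain via Silverbay Capital LLC → Oakhollow Manufacturing Inc. → Halcyon Group plc (R2): 32% × 16% × 56% × 72% = 2.064384% of Beacon Mining NL.
Direct interest in Beacon Mining NL: 12%.
Aggregating (R1): 2.064384% + 12% = 14.064384%.
14.064384% falls short of the 25% threshold by 10.935616 percentage points.

10.935616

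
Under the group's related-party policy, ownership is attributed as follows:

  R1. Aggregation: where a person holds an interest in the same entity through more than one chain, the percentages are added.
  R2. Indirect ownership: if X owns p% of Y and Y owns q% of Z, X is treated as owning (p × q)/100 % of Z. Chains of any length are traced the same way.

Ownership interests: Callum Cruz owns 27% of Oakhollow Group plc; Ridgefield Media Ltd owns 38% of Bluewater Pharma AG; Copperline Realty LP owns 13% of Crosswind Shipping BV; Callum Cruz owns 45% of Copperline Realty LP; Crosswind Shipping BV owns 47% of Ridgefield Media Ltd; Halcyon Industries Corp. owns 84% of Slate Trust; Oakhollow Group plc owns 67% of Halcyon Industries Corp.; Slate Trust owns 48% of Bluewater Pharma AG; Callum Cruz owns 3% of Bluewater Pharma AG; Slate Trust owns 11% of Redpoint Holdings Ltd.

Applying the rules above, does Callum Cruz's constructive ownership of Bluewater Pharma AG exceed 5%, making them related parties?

Chain via Copperline Realty LP → Crosswind Shipping BV → Ridgefield Media Ltd (R2): 45% × 13% × 47% × 38% = 1.04481% of Bluewater Pharma AG.
Chain via Oakhollow Group plc → Halcyon Industries Corp. → Slate Trust (R2): 27% × 67% × 84% × 48% = 7.293888% of Bluewater Pharma AG.
Direct interest in Bluewater Pharma AG: 3%.
Aggregating (R1): 1.04481% + 7.293888% + 3% = 11.338698%.
11.338698% exceeds the 5% threshold, so Callum is a related party to Bluewater Pharma AG.

Yes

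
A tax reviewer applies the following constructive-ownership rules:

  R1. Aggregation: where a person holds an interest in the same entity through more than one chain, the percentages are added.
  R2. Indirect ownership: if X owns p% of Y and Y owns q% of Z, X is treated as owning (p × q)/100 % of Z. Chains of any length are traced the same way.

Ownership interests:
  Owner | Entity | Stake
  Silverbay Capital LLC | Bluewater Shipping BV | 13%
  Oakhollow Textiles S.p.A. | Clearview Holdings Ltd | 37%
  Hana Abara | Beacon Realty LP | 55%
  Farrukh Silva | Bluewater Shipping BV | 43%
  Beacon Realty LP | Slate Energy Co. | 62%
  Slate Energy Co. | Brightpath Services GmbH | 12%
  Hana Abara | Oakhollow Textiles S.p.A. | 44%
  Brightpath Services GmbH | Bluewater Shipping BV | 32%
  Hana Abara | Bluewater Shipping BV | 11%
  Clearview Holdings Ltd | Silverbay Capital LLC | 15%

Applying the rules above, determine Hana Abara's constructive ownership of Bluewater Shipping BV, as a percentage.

12.6269%

Chain via Beacon Realty LP → Slate Energy Co. → Brightpath Services GmbH (R2): 55% × 62% × 12% × 32% = 1.30944% of Bluewater Shipping BV.
Chain via Oakhollow Textiles S.p.A. → Clearview Holdings Ltd → Silverbay Capital LLC (R2): 44% × 37% × 15% × 13% = 0.31746% of Bluewater Shipping BV.
Direct interest in Bluewater Shipping BV: 11%.
Aggregating (R1): 1.30944% + 0.31746% + 11% = 12.6269%.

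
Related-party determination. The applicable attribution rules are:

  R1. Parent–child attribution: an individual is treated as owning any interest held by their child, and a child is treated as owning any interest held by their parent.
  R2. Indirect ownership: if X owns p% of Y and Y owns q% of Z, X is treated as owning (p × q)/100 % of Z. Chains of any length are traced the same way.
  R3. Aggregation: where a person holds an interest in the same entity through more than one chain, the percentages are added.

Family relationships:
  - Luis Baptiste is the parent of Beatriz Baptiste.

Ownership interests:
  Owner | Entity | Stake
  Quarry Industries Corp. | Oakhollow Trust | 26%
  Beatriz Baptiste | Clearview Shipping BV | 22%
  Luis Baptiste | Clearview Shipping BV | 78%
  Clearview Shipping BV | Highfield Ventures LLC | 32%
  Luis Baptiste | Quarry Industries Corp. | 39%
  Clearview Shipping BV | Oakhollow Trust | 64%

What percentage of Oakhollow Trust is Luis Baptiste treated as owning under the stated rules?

By parent–child attribution (R1), Luis Baptiste is treated as also owning Beatriz Baptiste's interest in Clearview Shipping BV, giving 78% + 22% = 100%.
Chain via Clearview Shipping BV (R2): 100% × 64% = 64% of Oakhollow Trust.
Chain via Quarry Industries Corp. (R2): 39% × 26% = 10.14% of Oakhollow Trust.
Aggregating (R3): 64% + 10.14% = 74.14%.

74.14%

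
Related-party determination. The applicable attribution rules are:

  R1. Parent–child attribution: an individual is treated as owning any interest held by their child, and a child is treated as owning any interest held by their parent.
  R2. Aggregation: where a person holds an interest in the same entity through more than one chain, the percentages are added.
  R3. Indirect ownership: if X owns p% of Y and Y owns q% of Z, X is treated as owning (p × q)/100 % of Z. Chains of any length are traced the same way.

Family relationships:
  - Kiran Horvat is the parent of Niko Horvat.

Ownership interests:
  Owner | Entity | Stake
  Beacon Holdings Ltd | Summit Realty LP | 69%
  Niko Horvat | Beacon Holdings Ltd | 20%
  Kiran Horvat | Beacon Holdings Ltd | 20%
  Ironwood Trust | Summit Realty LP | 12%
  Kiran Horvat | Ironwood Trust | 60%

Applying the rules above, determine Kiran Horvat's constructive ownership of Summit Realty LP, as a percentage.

34.8%

By parent–child attribution (R1), Kiran Horvat is treated as also owning Niko Horvat's interest in Beacon Holdings Ltd, giving 20% + 20% = 40%.
Chain via Beacon Holdings Ltd (R3): 40% × 69% = 27.6% of Summit Realty LP.
Chain via Ironwood Trust (R3): 60% × 12% = 7.2% of Summit Realty LP.
Aggregating (R2): 27.6% + 7.2% = 34.8%.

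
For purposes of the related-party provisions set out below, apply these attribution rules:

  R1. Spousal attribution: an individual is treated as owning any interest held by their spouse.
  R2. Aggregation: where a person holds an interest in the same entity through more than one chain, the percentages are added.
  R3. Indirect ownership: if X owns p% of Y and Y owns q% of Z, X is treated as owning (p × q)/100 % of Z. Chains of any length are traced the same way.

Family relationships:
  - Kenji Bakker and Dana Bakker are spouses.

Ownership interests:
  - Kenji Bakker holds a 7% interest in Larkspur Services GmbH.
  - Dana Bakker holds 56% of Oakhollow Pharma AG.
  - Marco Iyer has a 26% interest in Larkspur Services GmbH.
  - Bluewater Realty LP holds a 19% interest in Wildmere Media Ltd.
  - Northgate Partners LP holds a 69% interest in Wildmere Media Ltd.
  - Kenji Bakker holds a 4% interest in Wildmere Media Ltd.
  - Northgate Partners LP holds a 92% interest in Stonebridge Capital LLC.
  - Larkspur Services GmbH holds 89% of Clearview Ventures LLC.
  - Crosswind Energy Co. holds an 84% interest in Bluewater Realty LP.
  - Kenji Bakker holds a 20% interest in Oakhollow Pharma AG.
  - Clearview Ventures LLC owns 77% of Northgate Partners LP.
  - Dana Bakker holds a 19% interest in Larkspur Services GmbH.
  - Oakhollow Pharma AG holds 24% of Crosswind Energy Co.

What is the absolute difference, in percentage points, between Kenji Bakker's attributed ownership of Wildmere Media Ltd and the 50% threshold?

30.794614

By spousal attribution (R1), Kenji Bakker is treated as also owning Dana Bakker's interest in Oakhollow Pharma AG, giving 20% + 56% = 76%.
By spousal attribution (R1), Kenji Bakker is treated as also owning Dana Bakker's interest in Larkspur Services GmbH, giving 7% + 19% = 26%.
Chain via Oakhollow Pharma AG → Crosswind Energy Co. → Bluewater Realty LP (R3): 76% × 24% × 84% × 19% = 2.911104% of Wildmere Media Ltd.
Chain via Larkspur Services GmbH → Clearview Ventures LLC → Northgate Partners LP (R3): 26% × 89% × 77% × 69% = 12.294282% of Wildmere Media Ltd.
Direct interest in Wildmere Media Ltd: 4%.
Aggregating (R2): 2.911104% + 12.294282% + 4% = 19.205386%.
19.205386% falls short of the 50% threshold by 30.794614 percentage points.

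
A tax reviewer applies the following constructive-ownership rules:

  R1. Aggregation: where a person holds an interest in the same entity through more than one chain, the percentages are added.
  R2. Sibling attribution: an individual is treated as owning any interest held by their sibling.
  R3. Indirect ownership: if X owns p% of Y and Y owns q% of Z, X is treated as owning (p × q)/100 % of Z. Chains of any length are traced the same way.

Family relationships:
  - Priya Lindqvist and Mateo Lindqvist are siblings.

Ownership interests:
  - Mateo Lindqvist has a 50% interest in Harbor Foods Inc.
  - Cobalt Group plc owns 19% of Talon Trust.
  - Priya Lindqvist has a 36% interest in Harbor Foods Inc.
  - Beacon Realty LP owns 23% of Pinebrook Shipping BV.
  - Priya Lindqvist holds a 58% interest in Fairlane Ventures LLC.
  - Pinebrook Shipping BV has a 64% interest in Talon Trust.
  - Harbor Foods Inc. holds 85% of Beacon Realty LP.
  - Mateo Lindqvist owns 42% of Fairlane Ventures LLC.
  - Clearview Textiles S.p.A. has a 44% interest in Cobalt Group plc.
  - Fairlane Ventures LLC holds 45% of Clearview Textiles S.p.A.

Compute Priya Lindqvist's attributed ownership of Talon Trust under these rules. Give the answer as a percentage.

By sibling attribution (R2), Priya Lindqvist is treated as also owning Mateo Lindqvist's interest in Fairlane Ventures LLC, giving 58% + 42% = 100%.
By sibling attribution (R2), Priya Lindqvist is treated as also owning Mateo Lindqvist's interest in Harbor Foods Inc, giving 36% + 50% = 86%.
Chain via Fairlane Ventures LLC → Clearview Textiles S.p.A. → Cobalt Group plc (R3): 100% × 45% × 44% × 19% = 3.762% of Talon Trust.
Chain via Harbor Foods Inc. → Beacon Realty LP → Pinebrook Shipping BV (R3): 86% × 85% × 23% × 64% = 10.76032% of Talon Trust.
Aggregating (R1): 3.762% + 10.76032% = 14.52232%.

14.52232%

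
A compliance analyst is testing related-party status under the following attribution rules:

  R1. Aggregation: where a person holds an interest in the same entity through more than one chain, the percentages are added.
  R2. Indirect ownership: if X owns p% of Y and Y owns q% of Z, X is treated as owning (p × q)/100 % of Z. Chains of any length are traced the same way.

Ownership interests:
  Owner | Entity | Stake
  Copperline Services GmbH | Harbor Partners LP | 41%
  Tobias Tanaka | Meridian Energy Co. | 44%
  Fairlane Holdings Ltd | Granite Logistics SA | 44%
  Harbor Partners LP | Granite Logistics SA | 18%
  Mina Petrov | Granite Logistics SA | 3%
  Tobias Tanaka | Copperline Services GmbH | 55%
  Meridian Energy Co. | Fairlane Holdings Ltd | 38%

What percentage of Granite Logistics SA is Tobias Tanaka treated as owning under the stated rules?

Chain via Meridian Energy Co. → Fairlane Holdings Ltd (R2): 44% × 38% × 44% = 7.3568% of Granite Logistics SA.
Chain via Copperline Services GmbH → Harbor Partners LP (R2): 55% × 41% × 18% = 4.059% of Granite Logistics SA.
Aggregating (R1): 7.3568% + 4.059% = 11.4158%.

11.4158%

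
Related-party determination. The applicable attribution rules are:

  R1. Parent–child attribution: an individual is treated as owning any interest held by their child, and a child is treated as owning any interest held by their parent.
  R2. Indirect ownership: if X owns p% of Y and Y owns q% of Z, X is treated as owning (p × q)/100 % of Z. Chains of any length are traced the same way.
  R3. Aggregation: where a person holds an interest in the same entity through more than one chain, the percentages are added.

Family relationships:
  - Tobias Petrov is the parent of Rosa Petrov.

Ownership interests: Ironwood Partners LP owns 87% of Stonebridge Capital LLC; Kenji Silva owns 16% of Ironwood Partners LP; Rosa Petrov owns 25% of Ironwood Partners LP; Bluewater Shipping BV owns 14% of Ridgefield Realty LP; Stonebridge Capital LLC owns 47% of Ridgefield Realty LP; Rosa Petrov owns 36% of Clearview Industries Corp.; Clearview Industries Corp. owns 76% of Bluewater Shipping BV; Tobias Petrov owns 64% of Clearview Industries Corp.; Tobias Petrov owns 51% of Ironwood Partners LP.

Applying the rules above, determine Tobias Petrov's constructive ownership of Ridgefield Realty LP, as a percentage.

41.7164%

By parent–child attribution (R1), Tobias Petrov is treated as also owning Rosa Petrov's interest in Clearview Industries Corp, giving 64% + 36% = 100%.
By parent–child attribution (R1), Tobias Petrov is treated as also owning Rosa Petrov's interest in Ironwood Partners LP, giving 51% + 25% = 76%.
Chain via Clearview Industries Corp. → Bluewater Shipping BV (R2): 100% × 76% × 14% = 10.64% of Ridgefield Realty LP.
Chain via Ironwood Partners LP → Stonebridge Capital LLC (R2): 76% × 87% × 47% = 31.0764% of Ridgefield Realty LP.
Aggregating (R3): 10.64% + 31.0764% = 41.7164%.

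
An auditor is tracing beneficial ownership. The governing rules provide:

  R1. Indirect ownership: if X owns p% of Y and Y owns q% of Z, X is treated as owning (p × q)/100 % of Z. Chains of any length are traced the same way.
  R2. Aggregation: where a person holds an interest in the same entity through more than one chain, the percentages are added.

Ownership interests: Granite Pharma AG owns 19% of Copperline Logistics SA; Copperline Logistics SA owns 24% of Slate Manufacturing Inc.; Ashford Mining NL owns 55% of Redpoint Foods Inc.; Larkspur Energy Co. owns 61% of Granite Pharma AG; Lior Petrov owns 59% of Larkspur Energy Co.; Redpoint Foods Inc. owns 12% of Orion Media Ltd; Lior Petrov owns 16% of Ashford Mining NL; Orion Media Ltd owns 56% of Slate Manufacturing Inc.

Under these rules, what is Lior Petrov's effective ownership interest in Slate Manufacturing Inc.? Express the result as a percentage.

Chain via Ashford Mining NL → Redpoint Foods Inc. → Orion Media Ltd (R1): 16% × 55% × 12% × 56% = 0.59136% of Slate Manufacturing Inc.
Chain via Larkspur Energy Co. → Granite Pharma AG → Copperline Logistics SA (R1): 59% × 61% × 19% × 24% = 1.641144% of Slate Manufacturing Inc.
Aggregating (R2): 0.59136% + 1.641144% = 2.232504%.

2.232504%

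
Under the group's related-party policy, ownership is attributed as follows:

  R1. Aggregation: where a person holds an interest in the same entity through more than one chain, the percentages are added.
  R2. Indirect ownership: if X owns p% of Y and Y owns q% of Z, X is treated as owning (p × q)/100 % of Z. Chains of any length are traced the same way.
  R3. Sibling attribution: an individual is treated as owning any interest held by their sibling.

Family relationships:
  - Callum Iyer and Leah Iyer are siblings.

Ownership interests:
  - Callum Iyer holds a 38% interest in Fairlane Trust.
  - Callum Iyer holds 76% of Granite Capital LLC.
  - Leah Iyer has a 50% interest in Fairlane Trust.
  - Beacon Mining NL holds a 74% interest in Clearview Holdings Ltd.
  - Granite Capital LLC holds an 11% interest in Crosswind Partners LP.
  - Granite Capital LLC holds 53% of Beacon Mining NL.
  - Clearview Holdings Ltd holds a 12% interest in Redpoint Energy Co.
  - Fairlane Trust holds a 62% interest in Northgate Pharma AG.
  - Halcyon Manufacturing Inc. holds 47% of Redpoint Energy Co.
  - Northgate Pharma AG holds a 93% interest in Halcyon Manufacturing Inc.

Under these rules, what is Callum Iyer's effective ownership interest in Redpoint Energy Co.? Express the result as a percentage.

By sibling attribution (R3), Callum Iyer is treated as also owning Leah Iyer's interest in Fairlane Trust, giving 38% + 50% = 88%.
Chain via Fairlane Trust → Northgate Pharma AG → Halcyon Manufacturing Inc. (R2): 88% × 62% × 93% × 47% = 23.848176% of Redpoint Energy Co.
Chain via Granite Capital LLC → Beacon Mining NL → Clearview Holdings Ltd (R2): 76% × 53% × 74% × 12% = 3.576864% of Redpoint Energy Co.
Aggregating (R1): 23.848176% + 3.576864% = 27.42504%.

27.42504%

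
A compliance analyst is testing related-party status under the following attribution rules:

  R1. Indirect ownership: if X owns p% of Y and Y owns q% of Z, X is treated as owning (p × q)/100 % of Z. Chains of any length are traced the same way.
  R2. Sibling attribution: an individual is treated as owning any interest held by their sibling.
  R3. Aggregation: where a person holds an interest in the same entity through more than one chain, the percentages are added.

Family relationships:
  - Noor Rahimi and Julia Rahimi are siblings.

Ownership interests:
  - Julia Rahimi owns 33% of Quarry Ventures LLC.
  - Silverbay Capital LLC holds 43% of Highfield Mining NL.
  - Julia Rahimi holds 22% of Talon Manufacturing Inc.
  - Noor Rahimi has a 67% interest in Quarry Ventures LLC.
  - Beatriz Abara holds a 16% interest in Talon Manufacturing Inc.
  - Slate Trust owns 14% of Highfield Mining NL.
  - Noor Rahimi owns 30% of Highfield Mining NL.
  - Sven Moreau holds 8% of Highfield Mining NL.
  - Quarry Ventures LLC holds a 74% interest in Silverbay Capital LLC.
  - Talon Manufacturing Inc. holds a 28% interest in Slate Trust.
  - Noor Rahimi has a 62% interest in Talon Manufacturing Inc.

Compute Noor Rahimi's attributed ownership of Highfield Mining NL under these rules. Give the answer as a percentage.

By sibling attribution (R2), Noor Rahimi is treated as also owning Julia Rahimi's interest in Quarry Ventures LLC, giving 67% + 33% = 100%.
By sibling attribution (R2), Noor Rahimi is treated as also owning Julia Rahimi's interest in Talon Manufacturing Inc, giving 62% + 22% = 84%.
Chain via Quarry Ventures LLC → Silverbay Capital LLC (R1): 100% × 74% × 43% = 31.82% of Highfield Mining NL.
Chain via Talon Manufacturing Inc. → Slate Trust (R1): 84% × 28% × 14% = 3.2928% of Highfield Mining NL.
Direct interest in Highfield Mining NL: 30%.
Aggregating (R3): 31.82% + 3.2928% + 30% = 65.1128%.

65.1128%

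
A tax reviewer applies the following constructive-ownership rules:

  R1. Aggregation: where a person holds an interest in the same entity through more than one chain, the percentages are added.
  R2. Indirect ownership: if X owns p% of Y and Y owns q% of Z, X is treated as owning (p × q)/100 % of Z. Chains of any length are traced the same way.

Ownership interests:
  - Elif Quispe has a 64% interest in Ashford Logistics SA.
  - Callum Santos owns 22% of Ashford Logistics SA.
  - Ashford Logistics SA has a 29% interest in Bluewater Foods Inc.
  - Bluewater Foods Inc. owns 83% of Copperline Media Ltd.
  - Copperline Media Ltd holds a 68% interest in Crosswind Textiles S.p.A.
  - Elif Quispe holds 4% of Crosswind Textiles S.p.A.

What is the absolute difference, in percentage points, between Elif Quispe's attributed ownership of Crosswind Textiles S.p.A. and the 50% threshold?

Chain via Ashford Logistics SA → Bluewater Foods Inc. → Copperline Media Ltd (R2): 64% × 29% × 83% × 68% = 10.475264% of Crosswind Textiles S.p.A.
Direct interest in Crosswind Textiles S.p.A: 4%.
Aggregating (R1): 10.475264% + 4% = 14.475264%.
14.475264% falls short of the 50% threshold by 35.524736 percentage points.

35.524736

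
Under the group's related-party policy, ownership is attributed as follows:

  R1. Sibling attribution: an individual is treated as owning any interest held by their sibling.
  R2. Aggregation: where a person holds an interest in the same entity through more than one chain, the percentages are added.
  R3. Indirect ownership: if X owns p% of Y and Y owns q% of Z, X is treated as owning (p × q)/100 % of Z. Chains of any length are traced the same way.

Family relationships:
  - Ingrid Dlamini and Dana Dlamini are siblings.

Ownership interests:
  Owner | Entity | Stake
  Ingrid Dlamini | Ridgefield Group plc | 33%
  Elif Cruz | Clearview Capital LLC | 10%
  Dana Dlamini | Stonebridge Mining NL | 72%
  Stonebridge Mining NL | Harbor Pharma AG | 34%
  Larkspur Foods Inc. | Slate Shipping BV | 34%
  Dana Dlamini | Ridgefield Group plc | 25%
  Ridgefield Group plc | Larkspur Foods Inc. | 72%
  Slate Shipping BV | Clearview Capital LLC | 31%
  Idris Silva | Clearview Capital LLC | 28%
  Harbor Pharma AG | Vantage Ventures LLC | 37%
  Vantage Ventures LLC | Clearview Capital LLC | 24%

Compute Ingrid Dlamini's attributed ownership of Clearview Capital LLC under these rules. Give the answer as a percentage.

6.575328%

By sibling attribution (R1), Ingrid Dlamini is treated as also owning Dana Dlamini's interest in Ridgefield Group plc, giving 33% + 25% = 58%.
By sibling attribution (R1), Ingrid Dlamini is treated as owning Dana Dlamini's 72% interest in Stonebridge Mining NL.
Chain via Ridgefield Group plc → Larkspur Foods Inc. → Slate Shipping BV (R3): 58% × 72% × 34% × 31% = 4.401504% of Clearview Capital LLC.
Chain via Stonebridge Mining NL → Harbor Pharma AG → Vantage Ventures LLC (R3): 72% × 34% × 37% × 24% = 2.173824% of Clearview Capital LLC.
Aggregating (R2): 4.401504% + 2.173824% = 6.575328%.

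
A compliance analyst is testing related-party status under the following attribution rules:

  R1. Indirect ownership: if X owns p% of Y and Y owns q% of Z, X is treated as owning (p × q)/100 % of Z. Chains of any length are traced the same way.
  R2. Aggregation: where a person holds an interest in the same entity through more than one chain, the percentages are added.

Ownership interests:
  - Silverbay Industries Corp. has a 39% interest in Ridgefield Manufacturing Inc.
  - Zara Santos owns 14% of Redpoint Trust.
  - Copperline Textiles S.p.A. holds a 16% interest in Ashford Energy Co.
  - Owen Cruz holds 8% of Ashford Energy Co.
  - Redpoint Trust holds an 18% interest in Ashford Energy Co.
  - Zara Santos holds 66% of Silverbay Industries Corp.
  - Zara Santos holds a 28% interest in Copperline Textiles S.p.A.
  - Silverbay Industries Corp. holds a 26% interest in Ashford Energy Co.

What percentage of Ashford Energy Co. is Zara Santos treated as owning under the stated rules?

24.16%

Chain via Redpoint Trust (R1): 14% × 18% = 2.52% of Ashford Energy Co.
Chain via Copperline Textiles S.p.A. (R1): 28% × 16% = 4.48% of Ashford Energy Co.
Chain via Silverbay Industries Corp. (R1): 66% × 26% = 17.16% of Ashford Energy Co.
Aggregating (R2): 2.52% + 4.48% + 17.16% = 24.16%.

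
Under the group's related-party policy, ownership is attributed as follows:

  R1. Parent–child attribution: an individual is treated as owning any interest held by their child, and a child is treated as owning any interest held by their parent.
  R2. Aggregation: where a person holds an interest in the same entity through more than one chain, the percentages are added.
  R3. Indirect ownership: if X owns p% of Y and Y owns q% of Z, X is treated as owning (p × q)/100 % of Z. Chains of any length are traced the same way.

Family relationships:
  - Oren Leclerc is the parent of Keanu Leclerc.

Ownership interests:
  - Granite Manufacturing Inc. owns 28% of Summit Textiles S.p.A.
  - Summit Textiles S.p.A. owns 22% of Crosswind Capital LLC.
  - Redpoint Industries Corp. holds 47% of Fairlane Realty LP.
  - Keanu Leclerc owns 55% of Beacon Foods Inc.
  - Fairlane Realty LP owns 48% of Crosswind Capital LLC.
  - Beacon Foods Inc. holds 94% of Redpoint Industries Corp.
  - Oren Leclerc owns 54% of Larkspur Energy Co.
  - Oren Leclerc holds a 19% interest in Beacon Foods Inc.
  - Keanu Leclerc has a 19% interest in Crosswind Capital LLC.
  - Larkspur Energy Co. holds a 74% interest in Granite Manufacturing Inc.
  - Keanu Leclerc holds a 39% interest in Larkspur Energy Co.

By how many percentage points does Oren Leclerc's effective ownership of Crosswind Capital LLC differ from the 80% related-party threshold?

By parent–child attribution (R1), Oren Leclerc is treated as also owning Keanu Leclerc's interest in Larkspur Energy Co, giving 54% + 39% = 93%.
By parent–child attribution (R1), Oren Leclerc is treated as also owning Keanu Leclerc's interest in Beacon Foods Inc, giving 19% + 55% = 74%.
By parent–child attribution (R1), Oren Leclerc is treated as owning Keanu Leclerc's 19% interest in Crosswind Capital LLC.
Chain via Larkspur Energy Co. → Granite Manufacturing Inc. → Summit Textiles S.p.A. (R3): 93% × 74% × 28% × 22% = 4.239312% of Crosswind Capital LLC.
Chain via Beacon Foods Inc. → Redpoint Industries Corp. → Fairlane Realty LP (R3): 74% × 94% × 47% × 48% = 15.692736% of Crosswind Capital LLC.
Direct interest in Crosswind Capital LLC: 19%.
Aggregating (R2): 4.239312% + 15.692736% + 19% = 38.932048%.
38.932048% falls short of the 80% threshold by 41.067952 percentage points.

41.067952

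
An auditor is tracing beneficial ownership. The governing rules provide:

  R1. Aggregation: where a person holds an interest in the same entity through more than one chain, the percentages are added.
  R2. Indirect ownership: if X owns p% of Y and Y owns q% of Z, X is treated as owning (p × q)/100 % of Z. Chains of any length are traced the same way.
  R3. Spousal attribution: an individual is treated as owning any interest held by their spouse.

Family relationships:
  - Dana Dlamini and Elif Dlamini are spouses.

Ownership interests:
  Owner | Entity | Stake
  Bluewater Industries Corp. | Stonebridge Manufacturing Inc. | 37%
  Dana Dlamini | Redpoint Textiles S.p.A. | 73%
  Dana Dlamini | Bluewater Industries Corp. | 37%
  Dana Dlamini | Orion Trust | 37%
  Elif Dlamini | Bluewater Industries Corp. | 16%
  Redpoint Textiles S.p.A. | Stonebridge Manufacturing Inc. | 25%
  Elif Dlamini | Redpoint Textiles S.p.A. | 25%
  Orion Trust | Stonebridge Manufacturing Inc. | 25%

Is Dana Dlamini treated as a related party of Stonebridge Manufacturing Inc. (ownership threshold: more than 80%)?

By spousal attribution (R3), Dana Dlamini is treated as also owning Elif Dlamini's interest in Redpoint Textiles S.p.A, giving 73% + 25% = 98%.
By spousal attribution (R3), Dana Dlamini is treated as also owning Elif Dlamini's interest in Bluewater Industries Corp, giving 37% + 16% = 53%.
Chain via Redpoint Textiles S.p.A. (R2): 98% × 25% = 24.5% of Stonebridge Manufacturing Inc.
Chain via Bluewater Industries Corp. (R2): 53% × 37% = 19.61% of Stonebridge Manufacturing Inc.
Chain via Orion Trust (R2): 37% × 25% = 9.25% of Stonebridge Manufacturing Inc.
Aggregating (R1): 24.5% + 19.61% + 9.25% = 53.36%.
53.36% does not exceed the 80% threshold, so Dana is not a related party to Stonebridge Manufacturing Inc.

No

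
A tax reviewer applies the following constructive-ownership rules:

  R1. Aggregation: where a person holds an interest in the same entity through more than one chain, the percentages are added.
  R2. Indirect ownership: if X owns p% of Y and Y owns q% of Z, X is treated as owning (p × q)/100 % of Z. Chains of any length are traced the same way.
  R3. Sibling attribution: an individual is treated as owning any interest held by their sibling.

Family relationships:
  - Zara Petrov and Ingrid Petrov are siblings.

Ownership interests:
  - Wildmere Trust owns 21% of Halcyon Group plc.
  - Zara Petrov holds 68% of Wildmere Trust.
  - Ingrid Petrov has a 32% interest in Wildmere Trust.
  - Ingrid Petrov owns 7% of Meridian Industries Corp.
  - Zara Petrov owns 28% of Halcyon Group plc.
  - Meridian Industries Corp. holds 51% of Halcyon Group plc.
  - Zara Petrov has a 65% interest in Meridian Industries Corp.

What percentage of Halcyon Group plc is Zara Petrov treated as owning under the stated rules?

By sibling attribution (R3), Zara Petrov is treated as also owning Ingrid Petrov's interest in Wildmere Trust, giving 68% + 32% = 100%.
By sibling attribution (R3), Zara Petrov is treated as also owning Ingrid Petrov's interest in Meridian Industries Corp, giving 65% + 7% = 72%.
Chain via Wildmere Trust (R2): 100% × 21% = 21% of Halcyon Group plc.
Chain via Meridian Industries Corp. (R2): 72% × 51% = 36.72% of Halcyon Group plc.
Direct interest in Halcyon Group plc: 28%.
Aggregating (R1): 21% + 36.72% + 28% = 85.72%.

85.72%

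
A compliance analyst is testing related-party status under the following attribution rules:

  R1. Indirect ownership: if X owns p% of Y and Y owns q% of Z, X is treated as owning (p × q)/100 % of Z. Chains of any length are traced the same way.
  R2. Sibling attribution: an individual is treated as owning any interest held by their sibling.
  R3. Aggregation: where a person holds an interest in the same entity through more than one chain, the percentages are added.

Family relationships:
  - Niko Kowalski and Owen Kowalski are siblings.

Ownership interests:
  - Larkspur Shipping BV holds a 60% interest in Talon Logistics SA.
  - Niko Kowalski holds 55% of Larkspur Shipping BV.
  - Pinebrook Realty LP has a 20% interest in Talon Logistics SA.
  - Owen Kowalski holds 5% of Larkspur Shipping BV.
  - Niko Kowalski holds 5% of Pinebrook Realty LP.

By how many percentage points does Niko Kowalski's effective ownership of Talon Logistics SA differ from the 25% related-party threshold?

By sibling attribution (R2), Niko Kowalski is treated as also owning Owen Kowalski's interest in Larkspur Shipping BV, giving 55% + 5% = 60%.
Chain via Larkspur Shipping BV (R1): 60% × 60% = 36% of Talon Logistics SA.
Chain via Pinebrook Realty LP (R1): 5% × 20% = 1% of Talon Logistics SA.
Aggregating (R3): 36% + 1% = 37%.
37% exceeds the 25% threshold by 12 percentage points.

12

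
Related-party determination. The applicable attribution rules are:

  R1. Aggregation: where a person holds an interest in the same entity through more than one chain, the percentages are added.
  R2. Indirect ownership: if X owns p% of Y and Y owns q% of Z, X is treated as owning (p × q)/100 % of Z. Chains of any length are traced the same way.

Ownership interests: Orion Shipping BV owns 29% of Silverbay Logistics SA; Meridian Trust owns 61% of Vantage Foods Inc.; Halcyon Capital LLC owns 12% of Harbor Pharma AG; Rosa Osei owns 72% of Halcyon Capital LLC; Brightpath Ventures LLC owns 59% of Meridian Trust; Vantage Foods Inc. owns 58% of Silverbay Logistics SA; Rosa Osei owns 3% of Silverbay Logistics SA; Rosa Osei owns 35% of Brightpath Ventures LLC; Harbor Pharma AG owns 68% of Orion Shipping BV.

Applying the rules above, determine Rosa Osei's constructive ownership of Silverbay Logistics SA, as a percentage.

Chain via Brightpath Ventures LLC → Meridian Trust → Vantage Foods Inc. (R2): 35% × 59% × 61% × 58% = 7.30597% of Silverbay Logistics SA.
Chain via Halcyon Capital LLC → Harbor Pharma AG → Orion Shipping BV (R2): 72% × 12% × 68% × 29% = 1.703808% of Silverbay Logistics SA.
Direct interest in Silverbay Logistics SA: 3%.
Aggregating (R1): 7.30597% + 1.703808% + 3% = 12.009778%.

12.009778%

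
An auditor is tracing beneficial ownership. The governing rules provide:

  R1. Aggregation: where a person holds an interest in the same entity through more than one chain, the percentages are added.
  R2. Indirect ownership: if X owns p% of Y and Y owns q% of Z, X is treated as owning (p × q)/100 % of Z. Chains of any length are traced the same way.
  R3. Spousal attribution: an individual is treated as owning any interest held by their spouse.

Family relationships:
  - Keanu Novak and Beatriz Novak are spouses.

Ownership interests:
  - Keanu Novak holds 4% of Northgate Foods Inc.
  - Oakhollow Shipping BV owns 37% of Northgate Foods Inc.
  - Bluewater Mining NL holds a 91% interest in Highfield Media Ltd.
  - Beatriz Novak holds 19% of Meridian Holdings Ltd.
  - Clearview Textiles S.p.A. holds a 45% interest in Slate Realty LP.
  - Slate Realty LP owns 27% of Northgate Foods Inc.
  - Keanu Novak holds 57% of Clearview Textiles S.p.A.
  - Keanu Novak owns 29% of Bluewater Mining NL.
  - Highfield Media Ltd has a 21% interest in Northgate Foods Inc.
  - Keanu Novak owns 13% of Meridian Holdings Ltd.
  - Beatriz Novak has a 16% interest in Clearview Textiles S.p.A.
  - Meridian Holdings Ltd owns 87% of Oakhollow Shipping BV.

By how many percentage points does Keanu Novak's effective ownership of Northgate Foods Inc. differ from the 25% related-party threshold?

3.7122

By spousal attribution (R3), Keanu Novak is treated as also owning Beatriz Novak's interest in Clearview Textiles S.p.A, giving 57% + 16% = 73%.
By spousal attribution (R3), Keanu Novak is treated as also owning Beatriz Novak's interest in Meridian Holdings Ltd, giving 13% + 19% = 32%.
Chain via Bluewater Mining NL → Highfield Media Ltd (R2): 29% × 91% × 21% = 5.5419% of Northgate Foods Inc.
Chain via Clearview Textiles S.p.A. → Slate Realty LP (R2): 73% × 45% × 27% = 8.8695% of Northgate Foods Inc.
Chain via Meridian Holdings Ltd → Oakhollow Shipping BV (R2): 32% × 87% × 37% = 10.3008% of Northgate Foods Inc.
Direct interest in Northgate Foods Inc: 4%.
Aggregating (R1): 5.5419% + 8.8695% + 10.3008% + 4% = 28.7122%.
28.7122% exceeds the 25% threshold by 3.7122 percentage points.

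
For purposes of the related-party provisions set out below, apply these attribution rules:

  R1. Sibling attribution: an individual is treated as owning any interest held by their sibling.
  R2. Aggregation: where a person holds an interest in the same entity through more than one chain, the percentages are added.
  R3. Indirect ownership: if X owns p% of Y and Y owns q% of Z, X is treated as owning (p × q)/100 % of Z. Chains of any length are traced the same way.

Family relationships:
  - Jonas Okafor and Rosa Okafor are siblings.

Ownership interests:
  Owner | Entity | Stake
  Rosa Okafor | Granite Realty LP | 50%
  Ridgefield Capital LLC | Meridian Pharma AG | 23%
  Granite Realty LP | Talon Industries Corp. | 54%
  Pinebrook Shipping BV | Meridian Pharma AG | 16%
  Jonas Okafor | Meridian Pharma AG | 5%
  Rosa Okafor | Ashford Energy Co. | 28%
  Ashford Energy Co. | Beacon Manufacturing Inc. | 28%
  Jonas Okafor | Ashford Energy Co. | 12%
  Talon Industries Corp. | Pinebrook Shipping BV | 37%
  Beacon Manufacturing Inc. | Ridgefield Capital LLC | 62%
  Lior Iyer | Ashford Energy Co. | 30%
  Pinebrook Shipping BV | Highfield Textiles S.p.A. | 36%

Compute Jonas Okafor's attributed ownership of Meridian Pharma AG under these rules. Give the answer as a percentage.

By sibling attribution (R1), Jonas Okafor is treated as also owning Rosa Okafor's interest in Ashford Energy Co, giving 12% + 28% = 40%.
By sibling attribution (R1), Jonas Okafor is treated as owning Rosa Okafor's 50% interest in Granite Realty LP.
Chain via Ashford Energy Co. → Beacon Manufacturing Inc. → Ridgefield Capital LLC (R3): 40% × 28% × 62% × 23% = 1.59712% of Meridian Pharma AG.
Direct interest in Meridian Pharma AG: 5%.
Chain via Granite Realty LP → Talon Industries Corp. → Pinebrook Shipping BV (R3): 50% × 54% × 37% × 16% = 1.5984% of Meridian Pharma AG.
Aggregating (R2): 1.59712% + 5% + 1.5984% = 8.19552%.

8.19552%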